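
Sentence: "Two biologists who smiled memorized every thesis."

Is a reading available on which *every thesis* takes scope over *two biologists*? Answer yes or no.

The RC *who smiled* is an island, but *every thesis* is not inside it — it is the matrix object, a clausemate of *two biologists*.
No island intervenes, so both surface and inverse scope are derivable.
The sentence is scopally ambiguous between *two biologists* > *every thesis* and *every thesis* > *two biologists*.

Yes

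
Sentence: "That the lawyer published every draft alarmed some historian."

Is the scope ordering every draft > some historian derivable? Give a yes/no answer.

The DP *every draft* is contained in the sentential subject *that the lawyer published every draft*.
The Sentential Subject Constraint rules out raising the quantifier out of the that-clause subject.
*every draft* > *some historian* would require crossing that boundary, which is illicit.

No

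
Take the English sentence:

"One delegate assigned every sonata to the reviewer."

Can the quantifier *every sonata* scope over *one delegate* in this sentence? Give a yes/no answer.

Both DPs are arguments of the same predicate; there is no clause or island boundary between them.
Nothing blocks QR of the lower DP to a position above the higher one, so inverse scope is available.

Yes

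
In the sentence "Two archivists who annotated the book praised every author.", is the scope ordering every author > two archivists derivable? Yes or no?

Yes

Although the sentence contains a relative clause (*who annotated the book*), *every author* is outside it, in the matrix VP.
Since no island is crossed, the inverse ordering is licensed alongside surface scope.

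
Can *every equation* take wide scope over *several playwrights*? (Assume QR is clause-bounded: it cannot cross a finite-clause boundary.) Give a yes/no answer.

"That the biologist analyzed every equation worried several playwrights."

*every equation* is embedded in the sentential subject *that the biologist analyzed every equation*.
The subject-island constraint blocks QR out of a clausal subject.
So *every equation* cannot raise to a position above *several playwrights*.

No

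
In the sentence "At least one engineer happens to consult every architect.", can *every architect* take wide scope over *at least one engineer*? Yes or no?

Infinitival complements of raising predicates do not block QR; *every architect* and *at least one engineer* are effectively clausemates.
Nothing blocks QR of the lower DP to a position above the higher one, so inverse scope is available.

Yes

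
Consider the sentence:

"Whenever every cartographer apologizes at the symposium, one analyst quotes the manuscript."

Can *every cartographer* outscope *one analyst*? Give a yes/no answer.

No

*every cartographer* is embedded in the adjunct clause *whenever every cartographer apologizes at the symposium*.
Scope out of an adjunct clause is unavailable: QR respects the adjunct-island constraint.
So *every cartographer* cannot raise to a position above *one analyst*.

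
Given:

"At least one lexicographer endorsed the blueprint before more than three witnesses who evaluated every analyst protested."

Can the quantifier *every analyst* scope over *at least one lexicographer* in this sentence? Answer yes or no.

No

The DP *every analyst* is contained in the relative clause *who evaluated every analyst*, which is itself inside the adjunct *before more than three witnesses who evaluated every analyst protested*.
Even if one barrier were somehow void, the other would still block QR.
So *every analyst* cannot raise high enough to outscope *at least one lexicographer*; only the surface ordering *at least one lexicographer* > *every analyst* is available.
(Only the surface reading survives: one fixed lexicographer with respect to all the relevant analysts.)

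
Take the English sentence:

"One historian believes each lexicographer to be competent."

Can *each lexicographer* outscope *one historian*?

Yes

*each lexicographer* is an ECM subject; ECM complements are not islands, and the embedded quantifier may take matrix scope.
Ordinary QR to a clause-peripheral position gives the wide-scope LF for the lower DP.
The sentence is scopally ambiguous between *one historian* > *each lexicographer* and *each lexicographer* > *one historian*.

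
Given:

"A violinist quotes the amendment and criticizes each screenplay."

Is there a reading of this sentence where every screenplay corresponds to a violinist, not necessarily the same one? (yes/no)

That reading corresponds to *each screenplay* > *a violinist*.
*each screenplay* occurs within one conjunct of the coordinate structure (*criticizes each screenplay*).
QR out of a conjunct would have to apply non-ATB, which the CSC forbids.
*each screenplay* is confined to the island and cannot take scope over *a violinist*.
(Only the surface reading survives: one fixed violinist with respect to all the relevant screenplays.)

No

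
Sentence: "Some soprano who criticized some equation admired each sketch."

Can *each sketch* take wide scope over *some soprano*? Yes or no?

Yes

The RC *who criticized some equation* is an island, but *each sketch* is not inside it — it is the matrix object, a clausemate of *some soprano*.
Ordinary QR to a clause-peripheral position gives the wide-scope LF for the lower DP.
Both orderings are possible: *some soprano* > *each sketch* and *each sketch* > *some soprano*.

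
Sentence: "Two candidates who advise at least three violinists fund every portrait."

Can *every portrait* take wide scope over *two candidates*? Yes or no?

Although the sentence contains a relative clause (*who advise at least three violinists*), *every portrait* is outside it, in the matrix VP.
Ordinary QR to a clause-peripheral position gives the wide-scope LF for the lower DP.
The sentence is scopally ambiguous between *two candidates* > *every portrait* and *every portrait* > *two candidates*.

Yes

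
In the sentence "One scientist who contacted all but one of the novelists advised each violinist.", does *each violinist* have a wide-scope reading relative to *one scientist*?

Yes

The RC *who contacted all but one of the novelists* is an island, but *each violinist* is not inside it — it is the matrix object, a clausemate of *one scientist*.
With no island boundary between them, the object can take inverse scope over the subject via ordinary QR within the clause.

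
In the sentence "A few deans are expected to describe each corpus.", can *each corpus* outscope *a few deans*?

Yes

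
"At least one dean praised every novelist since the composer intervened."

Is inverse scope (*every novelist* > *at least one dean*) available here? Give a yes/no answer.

Yes

*every novelist* is a matrix argument; the adjunct is an island but the target quantifier is outside it.
Ordinary QR to a clause-peripheral position gives the wide-scope LF for the lower DP.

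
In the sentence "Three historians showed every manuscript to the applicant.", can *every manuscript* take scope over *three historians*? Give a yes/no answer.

Yes

Both DPs are arguments of the same predicate; there is no clause or island boundary between them.
No island intervenes, so both surface and inverse scope are derivable.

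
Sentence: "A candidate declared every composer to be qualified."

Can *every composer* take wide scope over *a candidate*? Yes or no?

Yes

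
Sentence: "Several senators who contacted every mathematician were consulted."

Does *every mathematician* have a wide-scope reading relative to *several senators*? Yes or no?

*every mathematician* sits inside the relative clause *who contacted every mathematician*.
Quantifiers inside a relative clause are trapped there; the RC boundary blocks QR.
So the wide-scope reading for *every mathematician* is blocked.

No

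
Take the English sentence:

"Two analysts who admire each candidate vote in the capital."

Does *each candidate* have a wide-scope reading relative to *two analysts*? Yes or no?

No

*each candidate* is embedded in the relative clause *who admire each candidate*.
QR out of a relative clause is ruled out by the relative-clause island constraint.
So *each candidate* cannot raise to a position above *two analysts*.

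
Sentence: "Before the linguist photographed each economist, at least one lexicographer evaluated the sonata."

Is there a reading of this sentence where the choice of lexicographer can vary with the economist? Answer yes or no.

No

This is the *each economist* > *at least one lexicographer* reading.
The target quantifier *each economist* is part of the adjunct clause *before the linguist photographed each economist*.
Since the clause is an adjunct (not a complement), the Adjunct Condition blocks QR across its edge.
*each economist* is confined to the island and cannot take scope over *at least one lexicographer*.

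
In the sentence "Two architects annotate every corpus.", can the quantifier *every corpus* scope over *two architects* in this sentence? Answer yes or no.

*two architects* and *every corpus* are co-arguments of the matrix verb, with nothing but a clause-internal boundary between them.
Nothing blocks QR of the lower DP to a position above the higher one, so inverse scope is available.
So *every corpus* > *two architects* is among the available readings.

Yes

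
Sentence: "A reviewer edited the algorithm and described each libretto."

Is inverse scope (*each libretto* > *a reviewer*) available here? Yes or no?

No

The DP *each libretto* is contained in one conjunct of the coordinate structure (*described each libretto*).
The Coordinate Structure Constraint blocks movement (including QR) out of a single conjunct.
So *each libretto* cannot raise to a position above *a reviewer*.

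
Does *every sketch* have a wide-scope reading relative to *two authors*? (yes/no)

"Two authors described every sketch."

*two authors* and *every sketch* are co-arguments of the matrix verb, with nothing but a clause-internal boundary between them.
QR within a single clause is free, so the lower quantifier may take scope over the higher one.

Yes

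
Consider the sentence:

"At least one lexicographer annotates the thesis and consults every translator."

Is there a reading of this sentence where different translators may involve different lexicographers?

The described interpretation is the *every translator* > *at least one lexicographer* scoping.
*every translator* occurs within one conjunct of the coordinate structure (*consults every translator*).
QR out of a conjunct would have to apply non-ATB, which the CSC forbids.
*every translator* > *at least one lexicographer* would require crossing that boundary, which is illicit.
(Only the surface reading survives: one fixed lexicographer with respect to all the relevant translators.)

No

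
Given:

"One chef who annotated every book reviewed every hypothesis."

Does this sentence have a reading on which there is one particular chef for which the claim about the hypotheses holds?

This is the *one chef* > *every hypothesis* reading.
That is the surface-scope ordering, which is always one of the available readings — island constraints only ever restrict inverse scope.

Yes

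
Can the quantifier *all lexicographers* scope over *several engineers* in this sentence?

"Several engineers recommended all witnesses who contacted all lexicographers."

Structurally, *all lexicographers* is inside the relative clause *who contacted all lexicographers* modifying *all witnesses*.
Quantifiers inside a relative clause are trapped there; the RC boundary blocks QR.
The inverse ordering *all lexicographers* > *several engineers* is therefore underivable.

No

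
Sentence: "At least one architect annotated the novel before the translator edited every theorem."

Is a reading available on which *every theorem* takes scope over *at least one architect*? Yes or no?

Structurally, *every theorem* is inside the adjunct clause *before the translator edited every theorem*.
Scope out of an adjunct clause is unavailable: QR respects the adjunct-island constraint.
*every theorem* > *at least one architect* would require crossing that boundary, which is illicit.

No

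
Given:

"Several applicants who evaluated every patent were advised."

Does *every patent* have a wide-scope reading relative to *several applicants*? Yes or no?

Structurally, *every patent* is inside the relative clause *who evaluated every patent*.
Relative clauses are scope islands: a quantifier cannot QR out of a relative clause to take scope in the matrix clause.
So the wide-scope reading for *every patent* is blocked.

No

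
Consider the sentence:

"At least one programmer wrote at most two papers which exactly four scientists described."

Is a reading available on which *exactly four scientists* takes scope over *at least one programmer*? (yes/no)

No

The target quantifier *exactly four scientists* is part of the relative clause *which exactly four scientists described* modifying *at most two papers*.
Relative clauses block scope extraction: QR cannot target a position outside the modified NP.
*exactly four scientists* > *at least one programmer* would require crossing that boundary, which is illicit.
(Only the surface reading survives: one fixed programmer with respect to all the relevant scientists.)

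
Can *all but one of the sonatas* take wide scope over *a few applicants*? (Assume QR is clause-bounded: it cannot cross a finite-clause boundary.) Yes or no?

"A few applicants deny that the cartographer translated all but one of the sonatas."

The target quantifier *all but one of the sonatas* is part of the finite complement clause *that the cartographer translated all but one of the sonatas*.
Given the clause-boundedness assumption, QR cannot cross the finite CP into the matrix.
There is no licit LF on which *all but one of the sonatas* c-commands *a few applicants*.

No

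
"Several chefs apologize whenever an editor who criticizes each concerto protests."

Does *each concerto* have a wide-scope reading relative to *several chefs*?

No

The DP *each concerto* is contained in the relative clause *who criticizes each concerto*, which is itself inside the adjunct *whenever an editor who criticizes each concerto protests*.
Even if one barrier were somehow void, the other would still block QR.
Hence only narrow scope for *each concerto* (under *several chefs*) survives.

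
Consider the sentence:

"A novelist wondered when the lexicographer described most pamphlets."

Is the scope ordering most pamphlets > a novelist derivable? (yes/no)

No

The target quantifier *most pamphlets* is part of the embedded question *when the lexicographer described most pamphlets*.
An indirect question is a wh-island; the filled [Spec,CP] blocks QR across the CP edge.
There is no licit LF on which *most pamphlets* c-commands *a novelist*.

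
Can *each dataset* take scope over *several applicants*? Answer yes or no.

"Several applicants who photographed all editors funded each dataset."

The relative clause *who photographed all editors* modifies *several applicants*, but *each dataset* is not inside that relative clause — it is an argument of the matrix verb.
With no island boundary between them, the object can take inverse scope over the subject via ordinary QR within the clause.

Yes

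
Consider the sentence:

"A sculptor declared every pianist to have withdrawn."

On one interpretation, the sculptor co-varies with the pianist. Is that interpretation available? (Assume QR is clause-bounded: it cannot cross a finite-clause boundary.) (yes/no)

Yes

This is the *every pianist* > *a sculptor* reading.
This is an ECM construction: *every pianist* is the infinitival subject, Case-marked by the matrix verb, and the infinitive is transparent for QR.
No island intervenes, so both surface and inverse scope are derivable.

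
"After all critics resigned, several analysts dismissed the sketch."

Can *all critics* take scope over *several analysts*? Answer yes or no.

No

*all critics* is embedded in the adjunct clause *after all critics resigned*.
The adjunct-island constraint bars QR out of an adverbial clause.
The ordering *all critics* > *several analysts* is therefore underivable.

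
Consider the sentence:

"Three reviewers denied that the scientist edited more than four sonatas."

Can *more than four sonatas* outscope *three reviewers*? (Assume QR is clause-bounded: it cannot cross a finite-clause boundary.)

No

*more than four sonatas* sits inside the finite complement clause *that the scientist edited more than four sonatas*.
Given the clause-boundedness assumption, QR cannot cross the finite CP into the matrix.
So *more than four sonatas* cannot raise to a position above *three reviewers*.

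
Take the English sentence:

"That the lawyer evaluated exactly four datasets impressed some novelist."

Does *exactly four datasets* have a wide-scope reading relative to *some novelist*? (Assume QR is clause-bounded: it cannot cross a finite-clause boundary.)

No

*exactly four datasets* is embedded in the sentential subject *that the lawyer evaluated exactly four datasets*.
Sentential subjects are islands: a quantifier inside the subject clause cannot raise over the matrix predicate.
*exactly four datasets* > *some novelist* would require crossing that boundary, which is illicit.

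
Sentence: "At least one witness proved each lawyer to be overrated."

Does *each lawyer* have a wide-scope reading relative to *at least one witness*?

*each lawyer* is an ECM subject; ECM complements are not islands, and the embedded quantifier may take matrix scope.
Nothing blocks QR of the lower DP to a position above the higher one, so inverse scope is available.
Both orderings are possible: *at least one witness* > *each lawyer* and *each lawyer* > *at least one witness*.

Yes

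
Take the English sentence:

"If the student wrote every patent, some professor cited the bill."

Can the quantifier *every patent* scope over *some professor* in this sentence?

No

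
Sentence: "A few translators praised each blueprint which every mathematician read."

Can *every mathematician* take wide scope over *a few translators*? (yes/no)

*every mathematician* occurs within the relative clause *which every mathematician read* modifying *each blueprint*.
QR out of a relative clause is ruled out by the relative-clause island constraint.
Hence only narrow scope for *every mathematician* (under *a few translators*) survives.

No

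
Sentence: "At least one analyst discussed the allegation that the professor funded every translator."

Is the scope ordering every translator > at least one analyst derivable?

*every translator* is embedded in the complex NP *the allegation that the professor funded every translator*.
Noun-complement clauses are scope islands (the Complex NP Constraint): a quantifier inside one cannot scope into the matrix.
*every translator* > *at least one analyst* would require crossing that boundary, which is illicit.

No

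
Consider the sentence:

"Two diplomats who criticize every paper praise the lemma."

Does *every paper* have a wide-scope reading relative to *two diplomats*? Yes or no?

No

*every paper* is embedded in the relative clause *who criticize every paper*.
Relative clauses are scope islands: a quantifier cannot QR out of a relative clause to take scope in the matrix clause.
So *every paper* cannot raise to a position above *two diplomats*.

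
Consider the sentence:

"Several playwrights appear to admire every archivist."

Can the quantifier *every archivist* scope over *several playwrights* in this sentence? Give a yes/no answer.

*every archivist* is the object of the infinitival complement of a raising predicate; raising infinitives are transparent for QR, so the two DPs are in effect clausemates.
No island intervenes, so both surface and inverse scope are derivable.
Both orderings are possible: *several playwrights* > *every archivist* and *every archivist* > *several playwrights*.

Yes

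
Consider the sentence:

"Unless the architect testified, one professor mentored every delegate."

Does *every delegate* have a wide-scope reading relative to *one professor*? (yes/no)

The adjunct island is irrelevant here — *every delegate* and *one professor* are both in the matrix clause.
Ordinary QR to a clause-peripheral position gives the wide-scope LF for the lower DP.

Yes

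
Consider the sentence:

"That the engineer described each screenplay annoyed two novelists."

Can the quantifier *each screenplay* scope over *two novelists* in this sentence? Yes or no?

No

The DP *each screenplay* is contained in the sentential subject *that the engineer described each screenplay*.
Sentential subjects are islands: a quantifier inside the subject clause cannot raise over the matrix predicate.
So *each screenplay* cannot raise to a position above *two novelists*.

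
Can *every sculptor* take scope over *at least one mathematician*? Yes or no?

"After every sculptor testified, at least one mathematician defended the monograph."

The target quantifier *every sculptor* is part of the adjunct clause *after every sculptor testified*.
Adjuncts are opaque for quantifier raising; a quantifier in an adjunct stays inside it.
There is no licit LF on which *every sculptor* c-commands *at least one mathematician*.

No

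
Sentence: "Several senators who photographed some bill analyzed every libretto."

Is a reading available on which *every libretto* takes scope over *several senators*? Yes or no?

Although the sentence contains a relative clause (*who photographed some bill*), *every libretto* is outside it, in the matrix VP.
With no island boundary between them, the object can take inverse scope over the subject via ordinary QR within the clause.
The sentence is scopally ambiguous between *several senators* > *every libretto* and *every libretto* > *several senators*.

Yes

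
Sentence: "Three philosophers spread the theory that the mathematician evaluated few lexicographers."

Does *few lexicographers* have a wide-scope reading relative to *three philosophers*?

No

*few lexicographers* is embedded in the complex NP *the theory that the mathematician evaluated few lexicographers*.
Since the clause is the complement of a nominal head, the CNPC blocks scope extraction.
*few lexicographers* is confined to the island and cannot take scope over *three philosophers*.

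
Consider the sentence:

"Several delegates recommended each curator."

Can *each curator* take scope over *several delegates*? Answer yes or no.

*each curator* is the matrix object and *several delegates* the matrix subject; the two are clausemates.
QR within a single clause is free, so the lower quantifier may take scope over the higher one.

Yes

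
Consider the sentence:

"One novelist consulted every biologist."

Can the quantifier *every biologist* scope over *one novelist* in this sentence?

*every biologist* is the matrix object and *one novelist* the matrix subject; the two are clausemates.
QR within a single clause is free, so the lower quantifier may take scope over the higher one.
Both orderings are possible: *one novelist* > *every biologist* and *every biologist* > *one novelist*.

Yes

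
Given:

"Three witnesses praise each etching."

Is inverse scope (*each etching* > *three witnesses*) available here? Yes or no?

Yes

*three witnesses* and *each etching* are co-arguments of the matrix verb, with nothing but a clause-internal boundary between them.
Clause-internal QR can adjoin the lower DP above the subject, yielding the inverse reading.
Both orderings are possible: *three witnesses* > *each etching* and *each etching* > *three witnesses*.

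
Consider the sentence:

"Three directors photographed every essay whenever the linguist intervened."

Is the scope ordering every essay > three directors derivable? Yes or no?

Yes

The adjunct island is irrelevant here — *every essay* and *three directors* are both in the matrix clause.
Since no island is crossed, the inverse ordering is licensed alongside surface scope.
So *every essay* > *three directors* is among the available readings.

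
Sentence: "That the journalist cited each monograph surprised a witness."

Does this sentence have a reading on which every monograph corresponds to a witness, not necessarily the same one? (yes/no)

No

This is the *each monograph* > *a witness* reading.
*each monograph* occurs within the sentential subject *that the journalist cited each monograph*.
The subject-island constraint blocks QR out of a clausal subject.
The ordering *each monograph* > *a witness* is therefore underivable.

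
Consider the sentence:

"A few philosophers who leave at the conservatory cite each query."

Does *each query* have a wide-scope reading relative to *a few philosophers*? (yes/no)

Yes

The relative clause *who leave at the conservatory* modifies *a few philosophers*, but *each query* is not inside that relative clause — it is an argument of the matrix verb.
With no island boundary between them, the object can take inverse scope over the subject via ordinary QR within the clause.
So *each query* > *a few philosophers* is among the available readings.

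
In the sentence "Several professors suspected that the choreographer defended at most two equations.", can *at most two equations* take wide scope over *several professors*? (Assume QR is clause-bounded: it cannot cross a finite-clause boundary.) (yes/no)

No

*at most two equations* sits inside the finite complement clause *that the choreographer defended at most two equations*.
Given the clause-boundedness assumption, QR cannot cross the finite CP into the matrix.
So the wide-scope reading for *at most two equations* is blocked.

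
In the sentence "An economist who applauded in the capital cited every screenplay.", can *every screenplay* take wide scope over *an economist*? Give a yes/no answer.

Yes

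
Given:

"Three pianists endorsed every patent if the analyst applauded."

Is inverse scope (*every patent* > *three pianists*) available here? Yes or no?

*every patent* is a matrix argument; the adjunct is an island but the target quantifier is outside it.
With no island boundary between them, the object can take inverse scope over the subject via ordinary QR within the clause.
Both orderings are possible: *three pianists* > *every patent* and *every patent* > *three pianists*.

Yes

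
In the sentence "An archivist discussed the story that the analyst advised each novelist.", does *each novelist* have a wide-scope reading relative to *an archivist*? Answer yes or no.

Structurally, *each novelist* is inside the complex NP *the story that the analyst advised each novelist*.
A that-clause complement to a noun is an island; QR cannot cross the NP boundary.
So the wide-scope reading for *each novelist* is blocked.

No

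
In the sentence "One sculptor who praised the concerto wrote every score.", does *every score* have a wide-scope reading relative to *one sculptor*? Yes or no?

Yes

*every score* sits in the matrix clause, not in the relative clause on *one sculptor*.
No island intervenes, so both surface and inverse scope are derivable.
The sentence is scopally ambiguous between *one sculptor* > *every score* and *every score* > *one sculptor*.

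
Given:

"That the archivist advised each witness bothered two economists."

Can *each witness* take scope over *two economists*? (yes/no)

*each witness* occurs within the sentential subject *that the archivist advised each witness*.
The Sentential Subject Constraint rules out raising the quantifier out of the that-clause subject.
The ordering *each witness* > *two economists* is therefore underivable.

No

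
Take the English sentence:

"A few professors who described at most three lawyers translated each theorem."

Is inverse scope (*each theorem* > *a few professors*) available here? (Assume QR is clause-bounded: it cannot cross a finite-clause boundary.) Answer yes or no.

*each theorem* is a matrix argument; only *a few professors* is modified by the relative clause *who described at most three lawyers*, so the RC island is irrelevant to the target quantifier.
Ordinary QR to a clause-peripheral position gives the wide-scope LF for the lower DP.

Yes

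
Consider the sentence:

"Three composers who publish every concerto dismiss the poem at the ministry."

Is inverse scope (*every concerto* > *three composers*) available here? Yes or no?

No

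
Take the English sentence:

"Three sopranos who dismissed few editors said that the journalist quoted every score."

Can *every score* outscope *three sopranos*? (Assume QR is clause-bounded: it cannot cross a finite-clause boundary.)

No

The DP *every score* is contained in the finite complement clause *that the journalist quoted every score*.
QR is clause-bounded, so the finite complement is a scope island for the embedded quantifier.
So the wide-scope reading for *every score* is blocked.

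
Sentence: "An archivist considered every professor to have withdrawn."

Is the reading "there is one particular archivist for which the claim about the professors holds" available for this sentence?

That reading corresponds to *an archivist* > *every professor*.
Nothing needs to raise for *an archivist* > *every professor*, so no island constraint is at stake.

Yes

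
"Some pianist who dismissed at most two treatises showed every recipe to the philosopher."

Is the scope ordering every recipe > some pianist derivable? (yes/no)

*every recipe* sits in the matrix clause, not in the relative clause on *some pianist*.
Ordinary QR to a clause-peripheral position gives the wide-scope LF for the lower DP.

Yes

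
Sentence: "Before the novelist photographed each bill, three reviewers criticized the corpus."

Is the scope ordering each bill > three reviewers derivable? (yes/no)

*each bill* occurs within the adjunct clause *before the novelist photographed each bill*.
Scope out of an adjunct clause is unavailable: QR respects the adjunct-island constraint.
*each bill* > *three reviewers* would require crossing that boundary, which is illicit.

No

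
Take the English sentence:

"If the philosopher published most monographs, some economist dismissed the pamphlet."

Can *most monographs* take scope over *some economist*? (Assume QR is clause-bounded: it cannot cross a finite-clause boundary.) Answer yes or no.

No

Structurally, *most monographs* is inside the adjunct clause *if the philosopher published most monographs*.
Since the clause is an adjunct (not a complement), the Adjunct Condition blocks QR across its edge.
So *most monographs* cannot raise to a position above *some economist*.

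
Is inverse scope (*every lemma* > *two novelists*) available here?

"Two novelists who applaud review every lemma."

Yes

*every lemma* is a matrix argument; only *two novelists* is modified by the relative clause *who applaud*, so the RC island is irrelevant to the target quantifier.
Since no island is crossed, the inverse ordering is licensed alongside surface scope.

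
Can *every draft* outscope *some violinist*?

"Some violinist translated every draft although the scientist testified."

Yes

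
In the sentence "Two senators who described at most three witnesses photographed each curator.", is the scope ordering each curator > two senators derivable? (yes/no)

Yes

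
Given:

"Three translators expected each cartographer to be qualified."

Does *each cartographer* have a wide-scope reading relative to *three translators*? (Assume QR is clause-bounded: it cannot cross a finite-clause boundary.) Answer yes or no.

*each cartographer* is an ECM subject; ECM complements are not islands, and the embedded quantifier may take matrix scope.
No island intervenes, so both surface and inverse scope are derivable.

Yes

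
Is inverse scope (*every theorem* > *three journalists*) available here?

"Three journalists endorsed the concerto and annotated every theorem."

The DP *every theorem* is contained in one conjunct of the coordinate structure (*annotated every theorem*).
QR out of a conjunct would have to apply non-ATB, which the CSC forbids.
*every theorem* is confined to the island and cannot take scope over *three journalists*.

No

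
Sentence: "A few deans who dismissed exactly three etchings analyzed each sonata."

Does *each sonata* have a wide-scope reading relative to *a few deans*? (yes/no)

The RC *who dismissed exactly three etchings* is an island, but *each sonata* is not inside it — it is the matrix object, a clausemate of *a few deans*.
With no island boundary between them, the object can take inverse scope over the subject via ordinary QR within the clause.
Both orderings are possible: *a few deans* > *each sonata* and *each sonata* > *a few deans*.

Yes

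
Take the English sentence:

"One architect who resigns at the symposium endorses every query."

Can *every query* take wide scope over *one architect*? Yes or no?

Yes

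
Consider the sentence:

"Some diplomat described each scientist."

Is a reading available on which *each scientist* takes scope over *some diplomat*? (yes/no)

Yes

*each scientist* and *some diplomat* are in the same minimal clause.
QR within a single clause is free, so the lower quantifier may take scope over the higher one.
Both orderings are possible: *some diplomat* > *each scientist* and *each scientist* > *some diplomat*.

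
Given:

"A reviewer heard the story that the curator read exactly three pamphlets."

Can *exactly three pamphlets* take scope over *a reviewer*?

No

*exactly three pamphlets* is embedded in the complex NP *the story that the curator read exactly three pamphlets*.
Noun-complement clauses are scope islands (the Complex NP Constraint): a quantifier inside one cannot scope into the matrix.
*exactly three pamphlets* > *a reviewer* would require crossing that boundary, which is illicit.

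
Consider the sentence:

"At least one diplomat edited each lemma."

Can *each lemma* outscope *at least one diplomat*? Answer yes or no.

Yes

Both DPs are arguments of the same predicate; there is no clause or island boundary between them.
No island intervenes, so both surface and inverse scope are derivable.
The sentence is scopally ambiguous between *at least one diplomat* > *each lemma* and *each lemma* > *at least one diplomat*.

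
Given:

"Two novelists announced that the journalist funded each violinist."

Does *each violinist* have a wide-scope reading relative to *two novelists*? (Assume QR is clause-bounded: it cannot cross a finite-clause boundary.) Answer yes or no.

No

*each violinist* sits inside the finite complement clause *that the journalist funded each violinist*.
Finite CP is the ceiling for QR here, by assumption.
Hence only narrow scope for *each violinist* (under *two novelists*) survives.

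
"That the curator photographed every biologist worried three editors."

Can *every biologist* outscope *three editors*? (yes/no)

No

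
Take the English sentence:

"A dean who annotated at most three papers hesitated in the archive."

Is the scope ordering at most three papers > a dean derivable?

*at most three papers* occurs within the relative clause *who annotated at most three papers*.
A relative clause is a scope island — quantifier raising cannot cross its boundary.
So *at most three papers* cannot raise to a position above *a dean*.
(Only the surface reading survives: one fixed dean with respect to all the relevant papers.)

No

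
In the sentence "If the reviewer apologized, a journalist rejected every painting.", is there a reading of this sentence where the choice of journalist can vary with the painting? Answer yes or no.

Yes

The paraphrase describes the scope ordering *every painting* > *a journalist*.
The adjunct clause does not contain *every painting*, which is the matrix object.
QR within a single clause is free, so the lower quantifier may take scope over the higher one.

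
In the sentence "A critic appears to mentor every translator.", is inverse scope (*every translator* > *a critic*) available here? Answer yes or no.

Yes

Infinitival complements of raising predicates do not block QR; *every translator* and *a critic* are effectively clausemates.
Nothing blocks QR of the lower DP to a position above the higher one, so inverse scope is available.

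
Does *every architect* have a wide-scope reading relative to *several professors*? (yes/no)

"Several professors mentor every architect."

Yes

*several professors* and *every architect* are co-arguments of the matrix verb, with nothing but a clause-internal boundary between them.
Clause-internal QR can adjoin the lower DP above the subject, yielding the inverse reading.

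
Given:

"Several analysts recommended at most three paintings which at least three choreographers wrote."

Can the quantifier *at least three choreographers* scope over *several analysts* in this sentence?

Structurally, *at least three choreographers* is inside the relative clause *which at least three choreographers wrote* modifying *at most three paintings*.
QR out of a relative clause is ruled out by the relative-clause island constraint.
Hence only narrow scope for *at least three choreographers* (under *several analysts*) survives.

No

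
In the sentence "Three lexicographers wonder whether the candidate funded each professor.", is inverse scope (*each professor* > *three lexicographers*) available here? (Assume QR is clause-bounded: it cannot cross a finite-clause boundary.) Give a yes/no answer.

The target quantifier *each professor* is part of the embedded question *whether the candidate funded each professor*.
The wh-island constraint blocks QR out of an embedded interrogative.
*each professor* > *three lexicographers* would require crossing that boundary, which is illicit.

No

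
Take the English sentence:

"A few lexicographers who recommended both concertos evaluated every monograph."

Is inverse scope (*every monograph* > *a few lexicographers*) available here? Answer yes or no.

*every monograph* sits in the matrix clause, not in the relative clause on *a few lexicographers*.
Nothing blocks QR of the lower DP to a position above the higher one, so inverse scope is available.

Yes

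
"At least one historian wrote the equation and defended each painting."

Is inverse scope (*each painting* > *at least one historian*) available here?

*each painting* is embedded in one conjunct of the coordinate structure (*defended each painting*).
Asymmetric QR out of one conjunct violates the Coordinate Structure Constraint.
The inverse ordering *each painting* > *at least one historian* is therefore underivable.

No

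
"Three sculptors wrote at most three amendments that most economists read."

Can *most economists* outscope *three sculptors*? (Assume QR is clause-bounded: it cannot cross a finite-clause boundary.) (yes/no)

No

The target quantifier *most economists* is part of the relative clause *that most economists read* modifying *at most three amendments*.
Relative clauses are scope islands: a quantifier cannot QR out of a relative clause to take scope in the matrix clause.
Hence only narrow scope for *most economists* (under *three sculptors*) survives.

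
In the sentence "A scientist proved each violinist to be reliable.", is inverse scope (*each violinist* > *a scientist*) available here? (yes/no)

Yes

*each violinist* is an ECM subject; ECM complements are not islands, and the embedded quantifier may take matrix scope.
Clause-internal QR can adjoin the lower DP above the subject, yielding the inverse reading.
The sentence is scopally ambiguous between *a scientist* > *each violinist* and *each violinist* > *a scientist*.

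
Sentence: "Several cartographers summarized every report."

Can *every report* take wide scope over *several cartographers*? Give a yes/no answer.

Both DPs are arguments of the same predicate; there is no clause or island boundary between them.
Ordinary QR to a clause-peripheral position gives the wide-scope LF for the lower DP.
Both orderings are possible: *several cartographers* > *every report* and *every report* > *several cartographers*.

Yes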